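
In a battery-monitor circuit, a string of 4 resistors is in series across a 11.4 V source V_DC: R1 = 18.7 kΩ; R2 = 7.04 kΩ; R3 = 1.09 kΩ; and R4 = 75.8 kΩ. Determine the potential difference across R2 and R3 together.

Total series resistance ΣR = 18.7 + 7.04 + 1.09 + 75.8 = 102.6 kΩ.
R_{R2..R3} = 7.04 + 1.09 = 8.130 kΩ.
Voltage divider: V = V_DC · (8.130 / 102.6) = 11.4 × 0.07922 = 0.9031 V.

V ≈ 0.903 V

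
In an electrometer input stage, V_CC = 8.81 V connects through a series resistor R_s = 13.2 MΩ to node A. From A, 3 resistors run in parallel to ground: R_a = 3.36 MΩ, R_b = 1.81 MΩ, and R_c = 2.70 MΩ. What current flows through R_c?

Combine the parallel branches: R_p = (1/3.36 + 1/1.81 + 1/2.70)⁻¹ = 0.8194 MΩ.
V_A by voltage divider: V_A = 8.81 × 0.8194/(13.2 + 0.8194) = 0.5149 V.
I(R_c) = V_A / R_c = 0.5149/2.70 = 0.1907 µA.
(Equivalently: I_total = 0.6284 µA, then current-divider fraction G_k/ΣG = 0.3035.)

I ≈ 0.191 µA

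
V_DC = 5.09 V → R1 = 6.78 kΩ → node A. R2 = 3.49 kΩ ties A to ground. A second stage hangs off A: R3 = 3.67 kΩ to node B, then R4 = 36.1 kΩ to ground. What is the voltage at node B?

V_B ≈ 1.48 V

The second stage (R3 + R4 = 39.77 kΩ) loads node A in parallel with R2.
Effective lower resistance at A: R2 ‖ 39.77 = 3.208 kΩ.
V_A = 5.09 × 3.208/(6.78 + 3.208) = 1.635 V.
V_B = V_A × 0.9077 = 1.484 V.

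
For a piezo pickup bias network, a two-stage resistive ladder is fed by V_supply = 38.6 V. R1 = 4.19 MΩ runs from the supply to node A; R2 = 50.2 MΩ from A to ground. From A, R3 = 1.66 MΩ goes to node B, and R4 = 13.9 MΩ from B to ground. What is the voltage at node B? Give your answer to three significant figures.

V_B ≈ 25.5 V

Looking into the second stage from A: R3 + R4 = 15.56 MΩ appears in parallel with R2.
Effective lower resistance at A: R2 ‖ 15.56 = 11.88 MΩ.
V_A = 38.6 × 11.88/(4.19 + 11.88) = 28.53 V.
V_B = V_A × 0.8933 = 25.49 V.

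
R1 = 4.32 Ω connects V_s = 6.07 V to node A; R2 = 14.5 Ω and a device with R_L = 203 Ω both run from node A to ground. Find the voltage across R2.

V_out ≈ 4.60 V

First combine the lower leg with the load: R2 ‖ R_L = 13.53 Ω.
Now apply the divider: V_out = 6.07 × 0.7580 = 4.601 V.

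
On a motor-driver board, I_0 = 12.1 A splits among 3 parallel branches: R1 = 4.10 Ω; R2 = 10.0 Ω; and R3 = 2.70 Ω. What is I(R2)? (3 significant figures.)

ΣG = 1/4.10 + 1/10.0 + 1/2.70 = 0.7143.
Current divider: I(R2) = I_0 · G_k/ΣG = 12.1 × (0.1000/0.7143) = 12.1 × 0.1400 = 1.694 A.

I ≈ 1.69 A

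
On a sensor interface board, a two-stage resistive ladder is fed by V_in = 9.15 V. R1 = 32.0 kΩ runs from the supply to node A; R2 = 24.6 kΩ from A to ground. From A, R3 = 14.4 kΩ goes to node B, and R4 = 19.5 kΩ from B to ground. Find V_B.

V_B ≈ 1.62 V

Looking into the second stage from A: R3 + R4 = 33.90 kΩ appears in parallel with R2.
R2 ‖ (R3+R4) = 14.26 kΩ.
V_A = 9.15 × 14.26/(32.0 + 14.26) = 2.820 V.
Then the unloaded second divider: V_B = V_A × R4/(R3+R4) = 2.820 × 0.5752 = 1.622 V.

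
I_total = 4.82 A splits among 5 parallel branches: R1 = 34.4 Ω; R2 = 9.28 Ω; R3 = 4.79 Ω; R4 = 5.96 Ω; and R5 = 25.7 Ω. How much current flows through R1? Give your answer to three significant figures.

Conductances: ΣG = 1/34.4 + 1/9.28 + 1/4.79 + 1/5.96 + 1/25.7 = 0.5523 (1/Ω).
Current divider: I(R1) = I_total · G_k/ΣG = 4.82 × (0.02907/0.5523) = 4.82 × 0.05263 = 0.2537 A.

I ≈ 0.254 A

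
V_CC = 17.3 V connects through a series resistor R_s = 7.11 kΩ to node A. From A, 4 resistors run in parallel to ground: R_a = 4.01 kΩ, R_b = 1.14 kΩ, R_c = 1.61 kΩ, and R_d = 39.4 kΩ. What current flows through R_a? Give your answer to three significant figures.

Parallel bank: R_p = 1/(1/4.01 + 1/1.14 + 1/1.61 + 1/39.4) = 0.5640 kΩ.
V_A by voltage divider: V_A = 17.3 × 0.5640/(7.11 + 0.5640) = 1.271 V.
Branch current I = V_A/R_a = 1.271/4.01 = 0.3171 mA.
(Equivalently: I_total = 2.254 mA, then current-divider fraction G_k/ΣG = 0.1406.)

I ≈ 0.317 mA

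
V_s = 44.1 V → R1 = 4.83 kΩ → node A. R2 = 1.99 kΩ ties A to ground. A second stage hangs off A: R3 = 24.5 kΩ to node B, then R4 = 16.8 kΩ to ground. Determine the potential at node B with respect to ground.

Node A sees R2 in parallel with the series input of stage 2, R3 + R4 = 41.30 kΩ.
Effective lower resistance at A: R2 ‖ 41.30 = 1.899 kΩ.
First divider: V_A = V_s · 1.899/(4.83 + 1.899) = 12.44 V.
V_B = V_A × 0.4068 = 5.062 V.

V_B ≈ 5.06 V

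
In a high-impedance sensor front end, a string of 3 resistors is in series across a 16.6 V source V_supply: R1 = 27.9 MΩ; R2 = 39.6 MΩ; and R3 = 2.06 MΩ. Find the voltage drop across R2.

V ≈ 9.45 V

Series total: ΣR = 27.9 + 39.6 + 2.06 = 69.56 MΩ.
By the voltage-divider rule, V = 16.6 × 39.60/69.56 = 9.450 V.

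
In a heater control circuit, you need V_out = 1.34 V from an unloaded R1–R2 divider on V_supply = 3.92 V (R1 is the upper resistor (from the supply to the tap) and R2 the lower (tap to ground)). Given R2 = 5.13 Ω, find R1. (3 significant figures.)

The divider ratio is R2/(R1+R2) = 1.34/3.92 = 0.3418.
Rearranging, R1 = R2·(1−k)/k = 5.13 × 1.925 = 9.877 Ω.

R1 ≈ 9.88 Ω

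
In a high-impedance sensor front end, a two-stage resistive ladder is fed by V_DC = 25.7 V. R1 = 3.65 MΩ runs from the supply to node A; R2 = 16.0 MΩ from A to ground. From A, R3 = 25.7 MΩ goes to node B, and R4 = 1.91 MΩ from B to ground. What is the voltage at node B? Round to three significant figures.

V_B ≈ 1.31 V

Node A sees R2 in parallel with the series input of stage 2, R3 + R4 = 27.61 MΩ.
Effective lower resistance at A: R2 ‖ 27.61 = 10.13 MΩ.
So V_A = 25.7 × 0.7351 = 18.89 V.
Then the unloaded second divider: V_B = V_A × R4/(R3+R4) = 18.89 × 0.06918 = 1.307 V.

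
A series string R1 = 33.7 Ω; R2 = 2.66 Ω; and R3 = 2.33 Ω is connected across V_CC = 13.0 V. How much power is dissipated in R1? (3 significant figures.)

ΣR = 38.69 Ω → I = 13.0/38.69 = 0.3360 A.
P(R1) = I²·R1 = (0.3360)² × 33.7 = 3.805 W.

P ≈ 3.80 W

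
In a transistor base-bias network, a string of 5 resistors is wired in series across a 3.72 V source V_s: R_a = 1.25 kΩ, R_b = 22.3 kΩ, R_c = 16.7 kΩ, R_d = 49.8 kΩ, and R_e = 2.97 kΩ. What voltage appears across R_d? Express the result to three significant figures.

ΣR = 1.25 + 22.3 + 16.7 + 49.8 + 2.97 = 93.02 kΩ.
V = V_s · R/ΣR = 3.72 × 0.5354 = 1.992 V.

V ≈ 1.99 V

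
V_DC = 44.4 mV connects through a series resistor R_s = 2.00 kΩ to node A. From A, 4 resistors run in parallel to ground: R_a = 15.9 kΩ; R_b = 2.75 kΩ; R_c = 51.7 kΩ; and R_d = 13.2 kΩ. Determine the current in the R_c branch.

Equivalent of the parallel group: R_p = 1.917 kΩ.
Node voltage V_A = V_DC · R_p/(R_s + R_p) = 44.4 × 0.4894 = 21.73 mV.
Branch current I = V_A/R_c = 21.73/51.7 = 0.4203 µA.
(Check via current divider: I_total = 11.34 µA; share G_k/ΣG = 0.03708 → same result.)

I ≈ 0.420 µA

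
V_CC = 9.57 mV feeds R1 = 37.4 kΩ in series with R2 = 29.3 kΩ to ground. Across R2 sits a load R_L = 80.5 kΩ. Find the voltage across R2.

V_out ≈ 3.49 mV

R2 ‖ R_L = (29.3 × 80.5)/(29.3 + 80.5) = 21.48 kΩ.
Now apply the divider: V_out = 9.57 × 0.3648 = 3.491 mV.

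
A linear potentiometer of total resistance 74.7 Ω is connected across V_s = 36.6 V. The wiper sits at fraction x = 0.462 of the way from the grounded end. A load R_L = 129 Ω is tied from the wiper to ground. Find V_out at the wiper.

The pot divides into 40.19 Ω above the wiper and 34.51 Ω below.
(x·R_p) ‖ R_L = 27.23 Ω.
Then V_out = V_s · 27.23/(40.19 + 27.23) = 14.78 V.

V_out ≈ 14.8 V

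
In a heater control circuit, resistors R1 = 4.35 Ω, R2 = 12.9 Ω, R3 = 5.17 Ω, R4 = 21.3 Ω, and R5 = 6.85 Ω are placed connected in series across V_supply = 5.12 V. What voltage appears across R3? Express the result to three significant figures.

V ≈ 0.523 V

ΣR = 4.35 + 12.9 + 5.17 + 21.3 + 6.85 = 50.57 Ω.
V = V_supply · R/ΣR = 5.12 × 0.1022 = 0.5234 V.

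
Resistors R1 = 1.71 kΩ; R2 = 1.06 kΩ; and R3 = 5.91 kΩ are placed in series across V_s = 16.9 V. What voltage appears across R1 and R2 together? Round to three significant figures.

V ≈ 5.39 V

ΣR = 1.71 + 1.06 + 5.91 = 8.680 kΩ.
R_{R1..R2} = 1.71 + 1.06 = 2.770 kΩ.
Voltage divider: V = V_s · (2.770 / 8.680) = 16.9 × 0.3191 = 5.393 V.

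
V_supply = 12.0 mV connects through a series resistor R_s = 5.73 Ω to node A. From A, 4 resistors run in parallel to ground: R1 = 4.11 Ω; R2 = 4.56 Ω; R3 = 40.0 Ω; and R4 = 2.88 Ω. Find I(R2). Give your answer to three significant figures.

I ≈ 0.455 mA

Equivalent of the parallel group: R_p = 1.198 Ω.
V_A by voltage divider: V_A = 12.0 × 1.198/(5.73 + 1.198) = 2.075 mV.
I(R2) = V_A / R2 = 2.075/4.56 = 0.4550 mA.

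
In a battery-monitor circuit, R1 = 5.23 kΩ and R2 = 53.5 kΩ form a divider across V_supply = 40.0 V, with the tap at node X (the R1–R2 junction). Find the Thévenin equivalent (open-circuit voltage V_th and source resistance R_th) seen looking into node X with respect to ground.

Open-circuit (no load on X): V_th = V_supply · R2/(R1 + R2) = 40.0 × 53.5/(5.230 + 53.5) = 36.44 V.
Looking into X with the source shorted: R_th = R1·R2/(R1+R2) = 5.230 × 53.5/58.73 = 4.764 kΩ.

V_th ≈ 36.4 V, R_th ≈ 4.76 kΩ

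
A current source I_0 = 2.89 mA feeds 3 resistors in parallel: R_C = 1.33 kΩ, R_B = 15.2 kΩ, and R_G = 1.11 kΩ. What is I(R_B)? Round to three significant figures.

Total conductance ΣG = 1/1.33 + 1/15.2 + 1/1.11 = 1.719 (units of 1/kΩ).
R_B takes the fraction G_k/ΣG = 0.06579/1.719 = 0.03828, so I = 2.89 × 0.03828 = 0.1106 mA.

I ≈ 0.111 mA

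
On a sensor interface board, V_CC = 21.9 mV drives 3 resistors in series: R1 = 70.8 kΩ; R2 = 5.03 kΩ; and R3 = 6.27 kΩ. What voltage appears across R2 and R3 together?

Total series resistance ΣR = 70.8 + 5.03 + 6.27 = 82.10 kΩ.
R_{R2..R3} = 5.03 + 6.27 = 11.30 kΩ.
By the voltage-divider rule, V = 21.9 × 11.30/82.10 = 3.014 mV.

V ≈ 3.01 mV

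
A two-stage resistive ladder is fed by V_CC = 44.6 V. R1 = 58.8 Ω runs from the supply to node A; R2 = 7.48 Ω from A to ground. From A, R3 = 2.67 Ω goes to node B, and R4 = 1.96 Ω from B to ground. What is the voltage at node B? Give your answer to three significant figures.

V_B ≈ 0.876 V

Looking into the second stage from A: R3 + R4 = 4.630 Ω appears in parallel with R2.
Effective lower resistance at A: R2 ‖ 4.630 = 2.860 Ω.
So V_A = 44.6 × 0.04638 = 2.069 V.
V_B = V_A × 0.4233 = 0.8757 V.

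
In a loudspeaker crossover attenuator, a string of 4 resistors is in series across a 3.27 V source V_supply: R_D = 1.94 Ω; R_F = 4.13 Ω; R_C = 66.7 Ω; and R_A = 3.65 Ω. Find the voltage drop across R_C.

V ≈ 2.85 V

Series total: ΣR = 1.94 + 4.13 + 66.7 + 3.65 = 76.42 Ω.
By the voltage-divider rule, V = 3.27 × 66.70/76.42 = 2.854 V.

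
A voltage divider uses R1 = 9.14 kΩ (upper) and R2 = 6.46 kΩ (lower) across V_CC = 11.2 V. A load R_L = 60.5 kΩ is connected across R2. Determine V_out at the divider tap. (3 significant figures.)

V_out ≈ 4.36 V

First combine the lower leg with the load: R2 ‖ R_L = 5.837 kΩ.
Voltage divider with the loaded lower leg: V_out = 11.2 × 5.837/(9.14 + 5.837) = 11.2 × 0.3897 = 4.365 V.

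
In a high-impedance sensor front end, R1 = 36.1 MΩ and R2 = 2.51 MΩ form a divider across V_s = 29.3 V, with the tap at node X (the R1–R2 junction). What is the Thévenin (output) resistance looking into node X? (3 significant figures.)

R_th ≈ 2.35 MΩ

With V_s suppressed (replaced by a short), R_th = R1 ‖ R2 = (36.10 × 2.51)/(36.10 + 2.51) = 2.347 MΩ.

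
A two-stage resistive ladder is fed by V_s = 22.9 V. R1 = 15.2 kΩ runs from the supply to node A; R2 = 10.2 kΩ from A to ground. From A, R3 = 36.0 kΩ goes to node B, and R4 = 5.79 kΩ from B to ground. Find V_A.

Node A sees R2 in parallel with the series input of stage 2, R3 + R4 = 41.79 kΩ.
R2 ‖ (R3+R4) = 8.199 kΩ.
First divider: V_A = V_s · 8.199/(15.2 + 8.199) = 8.024 V.

V_A ≈ 8.02 V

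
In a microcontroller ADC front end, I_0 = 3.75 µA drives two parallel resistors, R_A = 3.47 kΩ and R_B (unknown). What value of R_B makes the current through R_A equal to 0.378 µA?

R_B ≈ 0.389 kΩ

The fraction through R_A equals R_B/(R_A+R_B).
With f = 0.1008, R_B = R_A · f/(1−f) = 3.47 × 0.1121 = 0.3890 kΩ.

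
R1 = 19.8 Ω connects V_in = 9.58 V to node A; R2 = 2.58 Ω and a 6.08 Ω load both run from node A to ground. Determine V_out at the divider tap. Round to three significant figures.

V_out ≈ 0.803 V

The load sits in parallel with R2, giving an effective lower resistance R2' = R2·R_L/(R2+R_L) = 1.811 Ω.
Voltage divider with the loaded lower leg: V_out = 9.58 × 1.811/(19.8 + 1.811) = 9.58 × 0.08382 = 0.8030 V.
(Unloaded it would be 1.10 V; the load pulls it down.)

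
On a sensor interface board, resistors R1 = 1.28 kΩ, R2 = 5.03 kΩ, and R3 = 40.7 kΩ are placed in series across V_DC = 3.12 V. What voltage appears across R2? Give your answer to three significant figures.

Total series resistance ΣR = 1.28 + 5.03 + 40.7 = 47.01 kΩ.
Voltage divider: V = V_DC · (5.030 / 47.01) = 3.12 × 0.1070 = 0.3338 V.

V ≈ 0.334 V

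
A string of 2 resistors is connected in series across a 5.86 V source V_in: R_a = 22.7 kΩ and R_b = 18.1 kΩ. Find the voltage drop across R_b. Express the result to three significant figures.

V ≈ 2.60 V

ΣR = 22.7 + 18.1 = 40.80 kΩ.
By the voltage-divider rule, V = 5.86 × 18.10/40.80 = 2.600 V.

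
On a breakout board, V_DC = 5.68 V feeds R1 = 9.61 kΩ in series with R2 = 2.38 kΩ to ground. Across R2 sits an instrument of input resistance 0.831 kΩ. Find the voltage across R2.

R2 ‖ R_L = (2.38 × 0.831)/(2.38 + 0.831) = 0.6159 kΩ.
Voltage divider with the loaded lower leg: V_out = 5.68 × 0.6159/(9.61 + 0.6159) = 5.68 × 0.06023 = 0.3421 V.

V_out ≈ 0.342 V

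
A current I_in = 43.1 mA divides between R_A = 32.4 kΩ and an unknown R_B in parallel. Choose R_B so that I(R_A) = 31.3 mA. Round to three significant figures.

R_B ≈ 85.9 kΩ

The fraction through R_A equals R_B/(R_A+R_B).
With f = 0.7262, R_B = R_A · f/(1−f) = 32.4 × 2.653 = 85.94 kΩ.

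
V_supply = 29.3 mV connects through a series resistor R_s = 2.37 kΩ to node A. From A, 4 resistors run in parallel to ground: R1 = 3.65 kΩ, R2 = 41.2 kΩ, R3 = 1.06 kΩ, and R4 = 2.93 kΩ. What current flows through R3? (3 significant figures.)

Combine the parallel branches: R_p = (1/3.65 + 1/41.2 + 1/1.06 + 1/2.93)⁻¹ = 0.6317 kΩ.
V_A = 29.3 × 0.6317/3.002 = 6.166 mV.
Branch current I = V_A/R3 = 6.166/1.06 = 5.817 µA.
(Equivalently: I_total = 9.761 µA, then current-divider fraction G_k/ΣG = 0.5960.)

I ≈ 5.82 µA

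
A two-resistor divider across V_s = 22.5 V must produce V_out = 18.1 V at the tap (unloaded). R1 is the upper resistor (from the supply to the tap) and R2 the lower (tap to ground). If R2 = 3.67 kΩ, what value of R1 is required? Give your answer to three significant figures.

R1 ≈ 0.892 kΩ

The divider ratio is R2/(R1+R2) = 18.1/22.5 = 0.8044.
R1 = R2·(1/k − 1) = 3.67 × 0.2431 = 0.8922 kΩ.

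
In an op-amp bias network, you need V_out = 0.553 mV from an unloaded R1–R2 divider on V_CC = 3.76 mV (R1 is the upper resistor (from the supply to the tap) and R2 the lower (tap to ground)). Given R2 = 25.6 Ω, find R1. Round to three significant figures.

V_out/V_CC = R2/(R1+R2) = 0.1471.
So R1 = R2 · (V_CC/V_out − 1) = 25.6 × (3.76/0.553 − 1) = 25.6 × 5.799 = 148.5 Ω.

R1 ≈ 148 Ω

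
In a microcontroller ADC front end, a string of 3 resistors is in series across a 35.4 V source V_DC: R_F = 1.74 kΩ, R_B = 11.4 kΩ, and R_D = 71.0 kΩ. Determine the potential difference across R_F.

V ≈ 0.732 V

ΣR = 1.74 + 11.4 + 71.0 = 84.14 kΩ.
V = V_DC · R/ΣR = 35.4 × 0.02068 = 0.7321 V.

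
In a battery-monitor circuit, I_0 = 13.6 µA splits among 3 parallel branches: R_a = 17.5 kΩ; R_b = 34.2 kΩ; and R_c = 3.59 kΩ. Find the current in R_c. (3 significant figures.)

Total conductance ΣG = 1/17.5 + 1/34.2 + 1/3.59 = 0.3649 (units of 1/kΩ).
Current divider: I(R_c) = I_0 · G_k/ΣG = 13.6 × (0.2786/0.3649) = 13.6 × 0.7633 = 10.38 µA.

I ≈ 10.4 µA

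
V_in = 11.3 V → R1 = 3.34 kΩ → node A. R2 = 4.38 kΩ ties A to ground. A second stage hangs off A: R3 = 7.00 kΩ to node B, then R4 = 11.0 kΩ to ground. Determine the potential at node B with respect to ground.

Looking into the second stage from A: R3 + R4 = 18.00 kΩ appears in parallel with R2.
R2 ‖ (R3+R4) = 3.523 kΩ.
First divider: V_A = V_in · 3.523/(3.34 + 3.523) = 5.800 V.
V_B = V_A × 0.6111 = 3.545 V.

V_B ≈ 3.54 V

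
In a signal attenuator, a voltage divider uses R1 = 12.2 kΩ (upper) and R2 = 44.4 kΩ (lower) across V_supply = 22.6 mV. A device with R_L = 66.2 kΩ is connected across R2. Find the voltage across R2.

V_out ≈ 15.5 mV

The load sits in parallel with R2, giving an effective lower resistance R2' = R2·R_L/(R2+R_L) = 26.58 kΩ.
Now apply the divider: V_out = 22.6 × 0.6854 = 15.49 mV.
(Unloaded it would be 17.7 mV; the load pulls it down.)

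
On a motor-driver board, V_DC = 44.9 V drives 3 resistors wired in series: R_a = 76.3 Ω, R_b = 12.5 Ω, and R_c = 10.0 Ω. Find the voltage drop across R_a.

V ≈ 34.7 V

Total series resistance ΣR = 76.3 + 12.5 + 10.0 = 98.80 Ω.
Voltage divider: V = V_DC · (76.30 / 98.80) = 44.9 × 0.7723 = 34.67 V.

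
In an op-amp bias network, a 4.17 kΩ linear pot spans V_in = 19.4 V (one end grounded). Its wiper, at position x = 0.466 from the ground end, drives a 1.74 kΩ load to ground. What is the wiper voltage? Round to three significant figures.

Lower segment x·R_p = 1.943 kΩ; upper segment (1−x)·R_p = 2.227 kΩ.
R_L loads the lower segment: effective lower R = 0.9180 kΩ.
Then V_out = V_in · 0.9180/(2.227 + 0.9180) = 5.663 V.

V_out ≈ 5.66 V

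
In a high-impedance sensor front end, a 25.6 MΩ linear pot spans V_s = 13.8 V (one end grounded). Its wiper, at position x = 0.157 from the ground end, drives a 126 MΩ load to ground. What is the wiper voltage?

V_out ≈ 2.11 V

Lower segment x·R_p = 4.019 MΩ; upper segment (1−x)·R_p = 21.58 MΩ.
(x·R_p) ‖ R_L = 3.895 MΩ.
V_out = 13.8 × 3.895/(21.58 + 3.895) = 2.110 V.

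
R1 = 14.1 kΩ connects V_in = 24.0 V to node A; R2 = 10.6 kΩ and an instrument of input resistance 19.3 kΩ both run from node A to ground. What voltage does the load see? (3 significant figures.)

First combine the lower leg with the load: R2 ‖ R_L = 6.842 kΩ.
Now apply the divider: V_out = 24.0 × 0.3267 = 7.841 V.

V_out ≈ 7.84 V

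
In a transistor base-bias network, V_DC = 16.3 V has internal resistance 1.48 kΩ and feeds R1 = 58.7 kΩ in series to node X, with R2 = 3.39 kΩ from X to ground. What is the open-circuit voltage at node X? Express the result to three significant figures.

V_th ≈ 0.869 V

R1' = 1.48 + 58.7 = 60.18 kΩ (source resistance + R1).
V_th is the unloaded tap voltage: V_DC · R2/(R1'+R2) = 16.3 × 0.05333 = 0.8692 V.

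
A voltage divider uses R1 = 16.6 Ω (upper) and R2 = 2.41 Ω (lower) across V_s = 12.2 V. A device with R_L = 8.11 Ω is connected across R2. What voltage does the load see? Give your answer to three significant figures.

The load sits in parallel with R2, giving an effective lower resistance R2' = R2·R_L/(R2+R_L) = 1.858 Ω.
Voltage divider with the loaded lower leg: V_out = 12.2 × 1.858/(16.6 + 1.858) = 12.2 × 0.1007 = 1.228 V.

V_out ≈ 1.23 V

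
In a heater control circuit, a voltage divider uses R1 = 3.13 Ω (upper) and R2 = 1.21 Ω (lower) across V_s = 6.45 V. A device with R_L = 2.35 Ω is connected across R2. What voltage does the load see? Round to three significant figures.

First combine the lower leg with the load: R2 ‖ R_L = 0.7987 Ω.
Now apply the divider: V_out = 6.45 × 0.2033 = 1.311 V.
(Unloaded it would be 1.80 V; the load pulls it down.)

V_out ≈ 1.31 V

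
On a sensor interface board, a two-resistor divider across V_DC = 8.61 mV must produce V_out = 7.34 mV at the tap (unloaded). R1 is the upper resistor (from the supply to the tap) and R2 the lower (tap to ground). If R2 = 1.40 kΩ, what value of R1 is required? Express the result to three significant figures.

R1 ≈ 0.242 kΩ

The divider ratio is R2/(R1+R2) = 7.34/8.61 = 0.8525.
So R1 = R2 · (V_DC/V_out − 1) = 1.40 × (8.61/7.34 − 1) = 1.40 × 0.1730 = 0.2422 kΩ.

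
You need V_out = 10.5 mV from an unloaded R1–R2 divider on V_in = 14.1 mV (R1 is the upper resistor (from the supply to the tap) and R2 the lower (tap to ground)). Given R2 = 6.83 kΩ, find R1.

V_out/V_in = R2/(R1+R2) = 0.7447.
R1 = R2·(1/k − 1) = 6.83 × 0.3429 = 2.342 kΩ.

R1 ≈ 2.34 kΩ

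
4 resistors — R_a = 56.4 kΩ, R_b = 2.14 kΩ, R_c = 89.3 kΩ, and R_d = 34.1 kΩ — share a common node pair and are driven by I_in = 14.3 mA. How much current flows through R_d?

Conductances: ΣG = 1/56.4 + 1/2.14 + 1/89.3 + 1/34.1 = 0.5255 (1/kΩ).
By the current-divider rule, I = I_in · G_k/ΣG = 14.3 × 0.05580 = 0.7979 mA.

I ≈ 0.798 mA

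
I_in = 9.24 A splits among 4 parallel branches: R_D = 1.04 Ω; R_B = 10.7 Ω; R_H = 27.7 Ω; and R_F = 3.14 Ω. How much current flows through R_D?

ΣG = 1/1.04 + 1/10.7 + 1/27.7 + 1/3.14 = 1.410.
Current divider: I(R_D) = I_in · G_k/ΣG = 9.24 × (0.9615/1.410) = 9.24 × 0.6822 = 6.303 A.

I ≈ 6.30 A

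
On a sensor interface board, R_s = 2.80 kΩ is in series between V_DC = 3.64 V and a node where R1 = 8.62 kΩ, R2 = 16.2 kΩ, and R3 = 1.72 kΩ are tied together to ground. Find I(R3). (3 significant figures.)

Parallel bank: R_p = 1/(1/8.62 + 1/16.2 + 1/1.72) = 1.317 kΩ.
Node voltage V_A = V_DC · R_p/(R_s + R_p) = 3.64 × 0.3199 = 1.165 V.
I(R3) = V_A / R3 = 1.165/1.72 = 0.6771 mA.

I ≈ 0.677 mA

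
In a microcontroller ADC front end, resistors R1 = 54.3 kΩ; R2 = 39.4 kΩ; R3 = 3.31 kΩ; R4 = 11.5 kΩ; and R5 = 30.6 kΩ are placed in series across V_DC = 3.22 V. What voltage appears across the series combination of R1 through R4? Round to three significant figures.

ΣR = 54.3 + 39.4 + 3.31 + 11.5 + 30.6 = 139.1 kΩ.
R_{R1..R4} = 54.3 + 39.4 + 3.31 + 11.5 = 108.5 kΩ.
By the voltage-divider rule, V = 3.22 × 108.5/139.1 = 2.512 V.

V ≈ 2.51 V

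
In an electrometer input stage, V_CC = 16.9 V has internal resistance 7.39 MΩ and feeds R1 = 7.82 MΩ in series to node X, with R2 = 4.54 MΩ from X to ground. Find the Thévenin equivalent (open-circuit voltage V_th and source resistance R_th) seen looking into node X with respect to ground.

R1' = 7.39 + 7.82 = 15.21 MΩ (source resistance + R1).
V_th is the unloaded tap voltage: V_CC · R2/(R1'+R2) = 16.9 × 0.2299 = 3.885 V.
Looking into X with the source shorted: R_th = R1'·R2/(R1'+R2) = 15.21 × 4.54/19.75 = 3.496 MΩ.

V_th ≈ 3.88 V, R_th ≈ 3.50 MΩ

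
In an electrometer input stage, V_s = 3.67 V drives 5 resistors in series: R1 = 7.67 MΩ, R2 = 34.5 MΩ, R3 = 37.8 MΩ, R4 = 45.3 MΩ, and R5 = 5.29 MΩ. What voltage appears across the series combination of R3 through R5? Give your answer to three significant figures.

V ≈ 2.48 V

ΣR = 7.67 + 34.5 + 37.8 + 45.3 + 5.29 = 130.6 MΩ.
R_{R3..R5} = 37.8 + 45.3 + 5.29 = 88.39 MΩ.
By the voltage-divider rule, V = 3.67 × 88.39/130.6 = 2.485 V.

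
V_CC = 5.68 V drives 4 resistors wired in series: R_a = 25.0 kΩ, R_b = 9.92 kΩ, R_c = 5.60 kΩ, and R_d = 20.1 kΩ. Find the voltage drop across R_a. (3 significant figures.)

Total series resistance ΣR = 25.0 + 9.92 + 5.60 + 20.1 = 60.62 kΩ.
By the voltage-divider rule, V = 5.68 × 25.00/60.62 = 2.342 V.

V ≈ 2.34 V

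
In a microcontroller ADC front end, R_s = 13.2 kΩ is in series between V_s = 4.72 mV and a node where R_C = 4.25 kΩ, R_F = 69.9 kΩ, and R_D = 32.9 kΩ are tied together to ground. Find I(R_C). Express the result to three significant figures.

Combine the parallel branches: R_p = (1/4.25 + 1/69.9 + 1/32.9)⁻¹ = 3.571 kΩ.
Node voltage V_A = V_s · R_p/(R_s + R_p) = 4.72 × 0.2129 = 1.005 mV.
I(R_C) = V_A / R_C = 1.005/4.25 = 0.2365 µA.

I ≈ 0.236 µA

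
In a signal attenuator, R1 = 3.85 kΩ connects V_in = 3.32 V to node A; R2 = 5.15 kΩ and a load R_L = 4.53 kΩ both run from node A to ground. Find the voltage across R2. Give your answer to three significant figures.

First combine the lower leg with the load: R2 ‖ R_L = 2.410 kΩ.
Now apply the divider: V_out = 3.32 × 0.3850 = 1.278 V.

V_out ≈ 1.28 V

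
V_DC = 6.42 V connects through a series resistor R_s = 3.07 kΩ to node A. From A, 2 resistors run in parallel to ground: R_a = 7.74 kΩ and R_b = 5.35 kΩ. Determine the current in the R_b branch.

Parallel bank: R_p = 1/(1/7.74 + 1/5.35) = 3.163 kΩ.
Node voltage V_A = V_DC · R_p/(R_s + R_p) = 6.42 × 0.5075 = 3.258 V.
I(R_b) = V_A / R_b = 3.258/5.35 = 0.6090 mA.

I ≈ 0.609 mA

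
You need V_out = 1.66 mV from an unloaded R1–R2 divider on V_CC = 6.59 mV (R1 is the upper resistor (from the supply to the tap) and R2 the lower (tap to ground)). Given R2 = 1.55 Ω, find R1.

Required fraction k = V_out/V_CC = 0.2519.
Rearranging, R1 = R2·(1−k)/k = 1.55 × 2.970 = 4.603 Ω.

R1 ≈ 4.60 Ω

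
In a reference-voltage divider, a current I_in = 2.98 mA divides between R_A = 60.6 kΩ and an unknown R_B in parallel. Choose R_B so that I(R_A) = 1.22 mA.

Two-branch current divider: I_A = I_in · R_B/(R_A + R_B).
With f = 0.4094, R_B = R_A · f/(1−f) = 60.6 × 0.6932 = 42.01 kΩ.

R_B ≈ 42.0 kΩ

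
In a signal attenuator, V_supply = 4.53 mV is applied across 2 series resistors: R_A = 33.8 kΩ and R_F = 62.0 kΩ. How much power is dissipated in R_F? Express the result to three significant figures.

P ≈ 0.139 nW

Series current I = V_supply/ΣR = 4.53/95.80 = 0.04729 µA.
V(R_F) = I·R = 2.932 mV; P = V·I = 2.932 × 0.04729 = 0.1386 nW.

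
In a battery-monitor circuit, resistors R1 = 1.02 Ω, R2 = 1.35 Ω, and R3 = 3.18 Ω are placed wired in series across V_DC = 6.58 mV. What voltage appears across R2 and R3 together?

ΣR = 1.02 + 1.35 + 3.18 = 5.550 Ω.
R_{R2..R3} = 1.35 + 3.18 = 4.530 Ω.
V = V_DC · R/ΣR = 6.58 × 0.8162 = 5.371 mV.

V ≈ 5.37 mV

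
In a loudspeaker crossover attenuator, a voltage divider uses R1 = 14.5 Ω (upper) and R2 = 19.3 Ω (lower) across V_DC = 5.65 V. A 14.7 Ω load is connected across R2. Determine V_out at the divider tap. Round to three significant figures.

R2 ‖ R_L = (19.3 × 14.7)/(19.3 + 14.7) = 8.344 Ω.
Now apply the divider: V_out = 5.65 × 0.3653 = 2.064 V.
(Unloaded it would be 3.23 V; the load pulls it down.)

V_out ≈ 2.06 V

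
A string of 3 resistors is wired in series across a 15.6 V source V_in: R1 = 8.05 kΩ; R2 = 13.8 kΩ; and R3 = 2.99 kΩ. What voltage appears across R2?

V ≈ 8.67 V

Series total: ΣR = 8.05 + 13.8 + 2.99 = 24.84 kΩ.
Voltage divider: V = V_in · (13.80 / 24.84) = 15.6 × 0.5556 = 8.667 V.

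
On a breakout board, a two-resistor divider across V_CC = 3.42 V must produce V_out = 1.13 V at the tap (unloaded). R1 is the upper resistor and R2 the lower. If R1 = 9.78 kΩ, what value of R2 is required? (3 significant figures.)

R2 ≈ 4.83 kΩ

V_out/V_CC = R2/(R1+R2) = 0.3304.
R2 = R1 · 0.3304/(1 − 0.3304) = 4.826 kΩ.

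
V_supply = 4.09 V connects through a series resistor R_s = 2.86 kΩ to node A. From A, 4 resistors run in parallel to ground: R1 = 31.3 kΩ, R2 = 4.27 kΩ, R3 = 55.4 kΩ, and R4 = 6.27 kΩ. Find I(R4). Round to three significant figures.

Combine the parallel branches: R_p = (1/31.3 + 1/4.27 + 1/55.4 + 1/6.27)⁻¹ = 2.254 kΩ.
V_A = 4.09 × 2.254/5.114 = 1.803 V.
I(R4) = V_A / R4 = 1.803/6.27 = 0.2875 mA.

I ≈ 0.287 mA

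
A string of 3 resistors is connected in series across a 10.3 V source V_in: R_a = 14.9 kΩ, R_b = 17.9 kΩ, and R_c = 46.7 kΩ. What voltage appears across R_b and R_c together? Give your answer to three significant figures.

V ≈ 8.37 V

Series total: ΣR = 14.9 + 17.9 + 46.7 = 79.50 kΩ.
R_{R_b..R_c} = 17.9 + 46.7 = 64.60 kΩ.
V = V_in · R/ΣR = 10.3 × 0.8126 = 8.370 V.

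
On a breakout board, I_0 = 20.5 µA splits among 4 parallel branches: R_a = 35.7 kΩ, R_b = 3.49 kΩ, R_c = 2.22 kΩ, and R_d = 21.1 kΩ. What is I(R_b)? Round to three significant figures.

I ≈ 7.23 µA

Total conductance ΣG = 1/35.7 + 1/3.49 + 1/2.22 + 1/21.1 = 0.8124 (units of 1/kΩ).
By the current-divider rule, I = I_0 · G_k/ΣG = 20.5 × 0.3527 = 7.230 µA.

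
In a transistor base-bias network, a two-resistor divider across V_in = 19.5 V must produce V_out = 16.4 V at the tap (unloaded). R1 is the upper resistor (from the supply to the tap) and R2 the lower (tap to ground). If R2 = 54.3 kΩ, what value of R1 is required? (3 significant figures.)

R1 ≈ 10.3 kΩ

Required fraction k = V_out/V_in = 0.8410.
Rearranging, R1 = R2·(1−k)/k = 54.3 × 0.1890 = 10.26 kΩ.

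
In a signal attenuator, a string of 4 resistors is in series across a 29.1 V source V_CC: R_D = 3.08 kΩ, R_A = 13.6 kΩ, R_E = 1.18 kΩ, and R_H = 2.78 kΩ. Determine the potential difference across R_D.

V ≈ 4.34 V

Total series resistance ΣR = 3.08 + 13.6 + 1.18 + 2.78 = 20.64 kΩ.
By the voltage-divider rule, V = 29.1 × 3.080/20.64 = 4.342 V.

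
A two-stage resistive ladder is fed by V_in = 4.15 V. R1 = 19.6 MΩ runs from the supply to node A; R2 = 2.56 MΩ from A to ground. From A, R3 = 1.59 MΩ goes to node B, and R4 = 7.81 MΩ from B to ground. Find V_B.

V_B ≈ 0.321 V

The second stage (R3 + R4 = 9.400 MΩ) loads node A in parallel with R2.
Effective lower resistance at A: R2 ‖ 9.400 = 2.012 MΩ.
So V_A = 4.15 × 0.09310 = 0.3864 V.
Then the unloaded second divider: V_B = V_A × R4/(R3+R4) = 0.3864 × 0.8309 = 0.3210 V.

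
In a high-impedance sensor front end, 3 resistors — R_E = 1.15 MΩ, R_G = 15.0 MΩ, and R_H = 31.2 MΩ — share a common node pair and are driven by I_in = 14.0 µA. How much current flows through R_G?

I ≈ 0.964 µA

ΣG = 1/1.15 + 1/15.0 + 1/31.2 = 0.9683.
By the current-divider rule, I = I_in · G_k/ΣG = 14.0 × 0.06885 = 0.9639 µA.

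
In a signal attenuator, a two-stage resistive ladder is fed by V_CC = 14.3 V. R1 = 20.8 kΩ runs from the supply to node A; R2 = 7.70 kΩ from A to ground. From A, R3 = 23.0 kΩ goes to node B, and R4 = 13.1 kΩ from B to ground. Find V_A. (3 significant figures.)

V_A ≈ 3.34 V

The second stage (R3 + R4 = 36.10 kΩ) loads node A in parallel with R2.
R2 ‖ (R3+R4) = 6.346 kΩ.
So V_A = 14.3 × 0.2338 = 3.343 V.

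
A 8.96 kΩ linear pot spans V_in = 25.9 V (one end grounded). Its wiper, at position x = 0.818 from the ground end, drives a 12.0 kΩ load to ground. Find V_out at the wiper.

Split the track: R_lower = x·R_p = 7.329 kΩ, R_upper = (1−x)·R_p = 1.631 kΩ.
(x·R_p) ‖ R_L = 4.550 kΩ.
Then V_out = V_in · 4.550/(1.631 + 4.550) = 19.07 V.

V_out ≈ 19.1 V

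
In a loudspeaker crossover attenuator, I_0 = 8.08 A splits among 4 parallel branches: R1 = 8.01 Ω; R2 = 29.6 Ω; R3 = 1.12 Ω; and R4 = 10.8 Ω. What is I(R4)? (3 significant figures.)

ΣG = 1/8.01 + 1/29.6 + 1/1.12 + 1/10.8 = 1.144.
Current divider: I(R4) = I_0 · G_k/ΣG = 8.08 × (0.09259/1.144) = 8.08 × 0.08093 = 0.6539 A.

I ≈ 0.654 A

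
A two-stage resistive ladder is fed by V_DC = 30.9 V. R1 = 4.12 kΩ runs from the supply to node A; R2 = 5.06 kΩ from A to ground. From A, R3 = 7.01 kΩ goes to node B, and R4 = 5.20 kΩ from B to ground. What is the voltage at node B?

V_B ≈ 6.12 V

Looking into the second stage from A: R3 + R4 = 12.21 kΩ appears in parallel with R2.
Effective lower resistance at A: R2 ‖ 12.21 = 3.577 kΩ.
First divider: V_A = V_DC · 3.577/(4.12 + 3.577) = 14.36 V.
Then the unloaded second divider: V_B = V_A × R4/(R3+R4) = 14.36 × 0.4259 = 6.116 V.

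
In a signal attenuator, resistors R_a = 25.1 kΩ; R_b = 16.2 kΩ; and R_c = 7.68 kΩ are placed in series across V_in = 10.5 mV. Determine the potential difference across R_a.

V ≈ 5.38 mV

ΣR = 25.1 + 16.2 + 7.68 = 48.98 kΩ.
V = V_in · R/ΣR = 10.5 × 0.5125 = 5.381 mV.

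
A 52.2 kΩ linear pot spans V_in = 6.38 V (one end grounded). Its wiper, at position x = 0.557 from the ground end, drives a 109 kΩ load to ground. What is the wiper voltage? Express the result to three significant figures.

V_out ≈ 3.18 V

Split the track: R_lower = x·R_p = 29.08 kΩ, R_upper = (1−x)·R_p = 23.12 kΩ.
Lower segment in parallel with the load: 29.08 ‖ 109 = 22.95 kΩ.
Then V_out = V_in · 22.95/(23.12 + 22.95) = 3.178 V.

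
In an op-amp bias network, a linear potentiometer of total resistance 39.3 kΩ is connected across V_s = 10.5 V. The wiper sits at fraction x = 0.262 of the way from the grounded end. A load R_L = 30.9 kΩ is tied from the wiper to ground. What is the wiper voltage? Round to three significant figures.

V_out ≈ 2.21 V

The pot divides into 29.00 kΩ above the wiper and 10.30 kΩ below.
R_L loads the lower segment: effective lower R = 7.723 kΩ.
V_out = 10.5 × 7.723/(29.00 + 7.723) = 2.208 V.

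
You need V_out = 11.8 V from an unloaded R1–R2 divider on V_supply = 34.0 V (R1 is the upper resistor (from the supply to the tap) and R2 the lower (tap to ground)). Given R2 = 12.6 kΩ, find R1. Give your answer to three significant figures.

R1 ≈ 23.7 kΩ

Required fraction k = V_out/V_supply = 0.3471.
R1 = R2·(1/k − 1) = 12.6 × 1.881 = 23.71 kΩ.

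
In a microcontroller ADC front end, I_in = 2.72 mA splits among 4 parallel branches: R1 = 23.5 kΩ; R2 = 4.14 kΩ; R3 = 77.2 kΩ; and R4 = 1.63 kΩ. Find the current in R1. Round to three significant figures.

ΣG = 1/23.5 + 1/4.14 + 1/77.2 + 1/1.63 = 0.9105.
Current divider: I(R1) = I_in · G_k/ΣG = 2.72 × (0.04255/0.9105) = 2.72 × 0.04673 = 0.1271 mA.

I ≈ 0.127 mA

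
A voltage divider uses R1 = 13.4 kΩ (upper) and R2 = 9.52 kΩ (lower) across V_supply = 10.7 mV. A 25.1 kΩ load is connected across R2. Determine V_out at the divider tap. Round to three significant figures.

First combine the lower leg with the load: R2 ‖ R_L = 6.902 kΩ.
Now apply the divider: V_out = 10.7 × 0.3400 = 3.638 mV.

V_out ≈ 3.64 mV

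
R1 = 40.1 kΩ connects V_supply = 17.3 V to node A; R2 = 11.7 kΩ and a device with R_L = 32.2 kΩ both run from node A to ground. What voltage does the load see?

R2 ‖ R_L = (11.7 × 32.2)/(11.7 + 32.2) = 8.582 kΩ.
Now apply the divider: V_out = 17.3 × 0.1763 = 3.050 V.
(Unloaded it would be 3.91 V; the load pulls it down.)

V_out ≈ 3.05 V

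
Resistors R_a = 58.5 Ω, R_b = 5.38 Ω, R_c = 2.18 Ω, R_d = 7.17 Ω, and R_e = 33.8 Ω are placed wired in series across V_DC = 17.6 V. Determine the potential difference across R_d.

ΣR = 58.5 + 5.38 + 2.18 + 7.17 + 33.8 = 107.0 Ω.
Voltage divider: V = V_DC · (7.170 / 107.0) = 17.6 × 0.06699 = 1.179 V.

V ≈ 1.18 V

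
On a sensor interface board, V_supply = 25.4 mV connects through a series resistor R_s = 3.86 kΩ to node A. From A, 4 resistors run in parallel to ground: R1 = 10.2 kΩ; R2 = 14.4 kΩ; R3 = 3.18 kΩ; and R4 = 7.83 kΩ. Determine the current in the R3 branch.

Equivalent of the parallel group: R_p = 1.640 kΩ.
V_A by voltage divider: V_A = 25.4 × 1.640/(3.86 + 1.640) = 7.575 mV.
I(R3) = V_A / R3 = 7.575/3.18 = 2.382 µA.

I ≈ 2.38 µA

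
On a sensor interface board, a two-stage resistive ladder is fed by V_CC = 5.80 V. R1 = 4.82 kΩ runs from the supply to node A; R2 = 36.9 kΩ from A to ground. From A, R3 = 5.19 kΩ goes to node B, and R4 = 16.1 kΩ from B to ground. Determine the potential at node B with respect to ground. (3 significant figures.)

The second stage (R3 + R4 = 21.29 kΩ) loads node A in parallel with R2.
Effective lower resistance at A: R2 ‖ 21.29 = 13.50 kΩ.
So V_A = 5.80 × 0.7369 = 4.274 V.
Then the unloaded second divider: V_B = V_A × R4/(R3+R4) = 4.274 × 0.7562 = 3.232 V.

V_B ≈ 3.23 V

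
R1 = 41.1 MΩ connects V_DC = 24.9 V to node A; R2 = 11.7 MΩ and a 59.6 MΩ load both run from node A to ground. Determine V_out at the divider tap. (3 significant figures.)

V_out ≈ 4.79 V

R2 ‖ R_L = (11.7 × 59.6)/(11.7 + 59.6) = 9.780 MΩ.
Voltage divider with the loaded lower leg: V_out = 24.9 × 9.780/(41.1 + 9.780) = 24.9 × 0.1922 = 4.786 V.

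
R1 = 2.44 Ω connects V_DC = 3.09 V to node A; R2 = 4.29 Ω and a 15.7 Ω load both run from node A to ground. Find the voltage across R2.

V_out ≈ 1.79 V

The load sits in parallel with R2, giving an effective lower resistance R2' = R2·R_L/(R2+R_L) = 3.369 Ω.
Then V_out = V_DC · R2'/(R1 + R2') = 3.09 × 3.369/5.809 = 1.792 V.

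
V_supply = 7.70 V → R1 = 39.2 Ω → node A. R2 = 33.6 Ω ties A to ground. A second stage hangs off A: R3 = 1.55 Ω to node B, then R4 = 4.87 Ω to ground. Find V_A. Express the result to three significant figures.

Node A sees R2 in parallel with the series input of stage 2, R3 + R4 = 6.420 Ω.
R2 ‖ (R3+R4) = 5.390 Ω.
V_A = 7.70 × 5.390/(39.2 + 5.390) = 0.9308 V.

V_A ≈ 0.931 V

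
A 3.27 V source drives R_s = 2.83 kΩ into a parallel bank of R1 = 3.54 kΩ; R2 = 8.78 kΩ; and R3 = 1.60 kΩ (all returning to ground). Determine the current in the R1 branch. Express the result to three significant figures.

I ≈ 0.237 mA

Parallel bank: R_p = 1/(1/3.54 + 1/8.78 + 1/1.60) = 0.9791 kΩ.
Node voltage V_A = V_s · R_p/(R_s + R_p) = 3.27 × 0.2570 = 0.8405 V.
I(R1) = V_A / R1 = 0.8405/3.54 = 0.2374 mA.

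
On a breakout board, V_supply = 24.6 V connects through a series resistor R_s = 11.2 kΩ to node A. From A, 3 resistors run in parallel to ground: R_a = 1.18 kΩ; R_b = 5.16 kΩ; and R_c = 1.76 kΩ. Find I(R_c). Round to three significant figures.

Equivalent of the parallel group: R_p = 0.6213 kΩ.
V_A by voltage divider: V_A = 24.6 × 0.6213/(11.2 + 0.6213) = 1.293 V.
Branch current I = V_A/R_c = 1.293/1.76 = 0.7347 mA.

I ≈ 0.735 mA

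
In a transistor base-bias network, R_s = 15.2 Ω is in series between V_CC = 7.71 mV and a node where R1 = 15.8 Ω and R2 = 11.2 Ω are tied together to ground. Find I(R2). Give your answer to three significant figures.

Parallel bank: R_p = 1/(1/15.8 + 1/11.2) = 6.554 Ω.
V_A by voltage divider: V_A = 7.71 × 6.554/(15.2 + 6.554) = 2.323 mV.
Branch current I = V_A/R2 = 2.323/11.2 = 0.2074 mA.
(Equivalently: I_total = 0.3544 mA, then current-divider fraction G_k/ΣG = 0.5852.)

I ≈ 0.207 mA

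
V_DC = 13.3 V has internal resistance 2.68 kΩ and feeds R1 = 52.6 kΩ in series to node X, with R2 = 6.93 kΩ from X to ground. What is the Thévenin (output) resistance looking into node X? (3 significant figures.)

R_th ≈ 6.16 kΩ

R1' = 2.68 + 52.6 = 55.28 kΩ (source resistance + R1).
Zeroing V_DC shorts the top of R1' to ground, so R_th = R1' ‖ R2 = 6.158 kΩ.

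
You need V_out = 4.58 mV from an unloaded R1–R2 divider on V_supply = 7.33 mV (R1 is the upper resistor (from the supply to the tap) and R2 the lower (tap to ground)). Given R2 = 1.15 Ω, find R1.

The divider ratio is R2/(R1+R2) = 4.58/7.33 = 0.6248.
So R1 = R2 · (V_supply/V_out − 1) = 1.15 × (7.33/4.58 − 1) = 1.15 × 0.6004 = 0.6905 Ω.

R1 ≈ 0.691 Ω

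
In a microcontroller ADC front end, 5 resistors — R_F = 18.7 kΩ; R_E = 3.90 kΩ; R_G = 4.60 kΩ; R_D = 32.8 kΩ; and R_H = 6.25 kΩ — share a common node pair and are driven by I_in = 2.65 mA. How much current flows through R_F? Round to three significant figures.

I ≈ 0.197 mA

ΣG = 1/18.7 + 1/3.90 + 1/4.60 + 1/32.8 + 1/6.25 = 0.7178.
R_F takes the fraction G_k/ΣG = 0.05348/0.7178 = 0.07450, so I = 2.65 × 0.07450 = 0.1974 mA.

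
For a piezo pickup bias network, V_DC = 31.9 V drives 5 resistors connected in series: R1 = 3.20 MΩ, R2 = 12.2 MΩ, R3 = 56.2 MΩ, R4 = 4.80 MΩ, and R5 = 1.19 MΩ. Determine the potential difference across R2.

Series total: ΣR = 3.20 + 12.2 + 56.2 + 4.80 + 1.19 = 77.59 MΩ.
Voltage divider: V = V_DC · (12.20 / 77.59) = 31.9 × 0.1572 = 5.016 V.

V ≈ 5.02 V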